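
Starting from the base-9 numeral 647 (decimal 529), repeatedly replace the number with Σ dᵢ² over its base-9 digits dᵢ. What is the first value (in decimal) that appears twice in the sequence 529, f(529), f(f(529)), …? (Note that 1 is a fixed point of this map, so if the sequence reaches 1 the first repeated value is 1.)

1

529 = (6,4,7)_9 → 6² + 4² + 7² = 36 + 16 + 49 = 101
101 = (1,2,2)_9 → 1² + 2² + 2² = 1 + 4 + 4 = 9
9 = (1,0)_9 → 1² + 0² = 1 + 0 = 1  — reached the fixed point 1.
1 → 1, so 1 is the first repeated value.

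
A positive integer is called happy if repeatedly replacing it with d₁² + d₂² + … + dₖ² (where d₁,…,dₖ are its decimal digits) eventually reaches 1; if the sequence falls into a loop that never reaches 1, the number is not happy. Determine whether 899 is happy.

happy

899 → 8² + 9² + 9² = 226
226 → 2² + 2² + 6² = 44
44 → 4² + 4² = 32
32 → 3² + 2² = 13
13 → 1² + 3² = 10
10 → 1² + 0² = 1  — reached 1.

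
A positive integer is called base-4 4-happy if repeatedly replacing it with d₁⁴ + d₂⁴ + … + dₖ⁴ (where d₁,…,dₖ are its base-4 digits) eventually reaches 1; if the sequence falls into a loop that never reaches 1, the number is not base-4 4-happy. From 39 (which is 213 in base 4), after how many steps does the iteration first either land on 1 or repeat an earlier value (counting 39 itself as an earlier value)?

6

39 = (2,1,3)_4 → 2⁴ + 1⁴ + 3⁴ = 16 + 1 + 81 = 98
98 = (1,2,0,2)_4 → 1⁴ + 2⁴ + 0⁴ + 2⁴ = 1 + 16 + 0 + 16 = 33
33 = (2,0,1)_4 → 2⁴ + 0⁴ + 1⁴ = 16 + 0 + 1 = 17
17 = (1,0,1)_4 → 1⁴ + 0⁴ + 1⁴ = 1 + 0 + 1 = 2
2 = (2)_4 → 2⁴ = 16
16 = (1,0,0)_4 → 1⁴ + 0⁴ + 0⁴ = 1 + 0 + 0 = 1  — reached 1.
That took 6 steps.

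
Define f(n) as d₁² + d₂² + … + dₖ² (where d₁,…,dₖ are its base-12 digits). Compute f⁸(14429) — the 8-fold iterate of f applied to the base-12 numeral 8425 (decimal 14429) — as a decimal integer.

5

14429 = (8,4,2,5)_12 → 8² + 4² + 2² + 5² = 64 + 16 + 4 + 25 = 109
109 = (9,1)_12 → 9² + 1² = 81 + 1 = 82
82 = (6,10)_12 → 6² + 10² = 36 + 100 = 136
136 = (11,4)_12 → 11² + 4² = 121 + 16 = 137
137 = (11,5)_12 → 11² + 5² = 121 + 25 = 146
146 = (1,0,2)_12 → 1² + 0² + 2² = 1 + 0 + 4 = 5
5 = (5)_12 → 5² = 25
25 = (2,1)_12 → 2² + 1² = 4 + 1 = 5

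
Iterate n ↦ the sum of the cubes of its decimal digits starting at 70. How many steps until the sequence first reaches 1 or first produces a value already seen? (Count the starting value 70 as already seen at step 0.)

7

70 → 7³ + 0³ = 343 + 0 = 343
343 → 3³ + 4³ + 3³ = 27 + 64 + 27 = 118
118 → 1³ + 1³ + 8³ = 1 + 1 + 512 = 514
514 → 5³ + 1³ + 4³ = 125 + 1 + 64 = 190
190 → 1³ + 9³ + 0³ = 1 + 729 + 0 = 730
730 → 7³ + 3³ + 0³ = 343 + 27 + 0 = 370
370 → 3³ + 7³ + 0³ = 27 + 343 + 0 = 370  — 370 repeats.
That took 7 steps.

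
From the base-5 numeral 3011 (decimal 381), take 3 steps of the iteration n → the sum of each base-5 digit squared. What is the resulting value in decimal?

1

381 = (3,0,1,1)_5 → 3² + 0² + 1² + 1² = 11
11 = (2,1)_5 → 2² + 1² = 5
5 = (1,0)_5 → 1² + 0² = 1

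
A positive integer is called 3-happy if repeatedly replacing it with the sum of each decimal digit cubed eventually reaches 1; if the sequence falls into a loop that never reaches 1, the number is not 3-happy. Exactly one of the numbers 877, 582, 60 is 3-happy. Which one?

877: 877 → 1198 → 1243 → 100 → 1  — reaches 1 (3-happy)
582: 582 → 645 → 405 → 189 → 1242 → 81 → 513 → 153 → 153  — repeats 153 (not 3-happy)
60: 60 → 216 → 225 → 141 → 66 → 432 → 99 → 1458 → 702 → 351 → 153 → 153  — repeats 153 (not 3-happy)

877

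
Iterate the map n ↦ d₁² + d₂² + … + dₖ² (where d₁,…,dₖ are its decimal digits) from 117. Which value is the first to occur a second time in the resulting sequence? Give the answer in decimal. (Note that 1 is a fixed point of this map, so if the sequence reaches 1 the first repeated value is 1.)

117 → 51
51 → 26
26 → 40
40 → 16
16 → 37
37 → 58
58 → 89
89 → 145
145 → 42
42 → 20
20 → 4
4 → 16  — 16 already appeared earlier.

16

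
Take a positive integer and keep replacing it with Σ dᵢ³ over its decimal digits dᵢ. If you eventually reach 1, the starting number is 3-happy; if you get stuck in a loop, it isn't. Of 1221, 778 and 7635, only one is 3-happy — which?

778

1221: 1221 → 18 → 513 → 153 → 153  — repeats 153 (not 3-happy)
778: 778 → 1198 → 1243 → 100 → 1  — reaches 1 (3-happy)
7635: 7635 → 711 → 345 → 216 → 225 → 141 → 66 → 432 → 99 → 1458 → 702 → 351 → 153 → 153  — repeats 153 (not 3-happy)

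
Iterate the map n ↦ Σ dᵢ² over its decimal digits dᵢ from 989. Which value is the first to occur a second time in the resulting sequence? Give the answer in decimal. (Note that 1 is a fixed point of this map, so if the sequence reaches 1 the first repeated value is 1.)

989 → 9² + 8² + 9² = 81 + 64 + 81 = 226
226 → 2² + 2² + 6² = 4 + 4 + 36 = 44
44 → 4² + 4² = 16 + 16 = 32
32 → 3² + 2² = 9 + 4 = 13
13 → 1² + 3² = 1 + 9 = 10
10 → 1² + 0² = 1 + 0 = 1  — reached the fixed point 1.
1 → 1, so 1 is the first repeated value.

1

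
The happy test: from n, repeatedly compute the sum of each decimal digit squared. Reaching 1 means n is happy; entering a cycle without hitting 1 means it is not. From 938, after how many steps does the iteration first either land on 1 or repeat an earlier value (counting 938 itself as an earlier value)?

10

938 → 9² + 3² + 8² = 81 + 9 + 64 = 154
154 → 1² + 5² + 4² = 1 + 25 + 16 = 42
42 → 4² + 2² = 16 + 4 = 20
20 → 2² + 0² = 4 + 0 = 4
4 → 4² = 16
16 → 1² + 6² = 1 + 36 = 37
37 → 3² + 7² = 9 + 49 = 58
58 → 5² + 8² = 25 + 64 = 89
89 → 8² + 9² = 64 + 81 = 145
145 → 1² + 4² + 5² = 1 + 16 + 25 = 42  — 42 repeats.
That took 10 steps.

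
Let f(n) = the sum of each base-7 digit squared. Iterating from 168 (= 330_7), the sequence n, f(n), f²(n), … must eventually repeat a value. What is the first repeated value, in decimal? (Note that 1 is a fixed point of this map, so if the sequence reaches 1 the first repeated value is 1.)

2

168 = (3,3,0)_7 → 3² + 3² + 0² = 18
18 = (2,4)_7 → 2² + 4² = 20
20 = (2,6)_7 → 2² + 6² = 40
40 = (5,5)_7 → 5² + 5² = 50
50 = (1,0,1)_7 → 1² + 0² + 1² = 2
2 = (2)_7 → 2² = 4
4 = (4)_7 → 4² = 16
16 = (2,2)_7 → 2² + 2² = 8
8 = (1,1)_7 → 1² + 1² = 2  — 2 already appeared earlier.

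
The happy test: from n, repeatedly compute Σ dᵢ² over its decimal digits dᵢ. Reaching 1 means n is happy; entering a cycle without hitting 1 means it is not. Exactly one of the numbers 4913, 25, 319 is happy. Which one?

319

4913: 4913 → 107 → 50 → 25 → 29 → 85 → 89 → 145 → 42 → 20 → 4 → 16 → 37 → 58 → 89  — repeats 89 (not happy)
25: 25 → 29 → 85 → 89 → 145 → 42 → 20 → 4 → 16 → 37 → 58 → 89  — repeats 89 (not happy)
319: 319 → 91 → 82 → 68 → 100 → 1  — reaches 1 (happy)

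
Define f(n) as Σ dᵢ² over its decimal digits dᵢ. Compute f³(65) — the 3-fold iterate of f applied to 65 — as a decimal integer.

65 → 61
61 → 37
37 → 58

58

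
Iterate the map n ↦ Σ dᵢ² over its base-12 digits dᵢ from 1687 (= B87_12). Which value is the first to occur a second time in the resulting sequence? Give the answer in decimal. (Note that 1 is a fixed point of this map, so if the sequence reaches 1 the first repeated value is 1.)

1687 = (11,8,7)_12 → 11² + 8² + 7² = 234
234 = (1,7,6)_12 → 1² + 7² + 6² = 86
86 = (7,2)_12 → 7² + 2² = 53
53 = (4,5)_12 → 4² + 5² = 41
41 = (3,5)_12 → 3² + 5² = 34
34 = (2,10)_12 → 2² + 10² = 104
104 = (8,8)_12 → 8² + 8² = 128
128 = (10,8)_12 → 10² + 8² = 164
164 = (1,1,8)_12 → 1² + 1² + 8² = 66
66 = (5,6)_12 → 5² + 6² = 61
61 = (5,1)_12 → 5² + 1² = 26
26 = (2,2)_12 → 2² + 2² = 8
8 = (8)_12 → 8² = 64
64 = (5,4)_12 → 5² + 4² = 41  — 41 already appeared earlier.

41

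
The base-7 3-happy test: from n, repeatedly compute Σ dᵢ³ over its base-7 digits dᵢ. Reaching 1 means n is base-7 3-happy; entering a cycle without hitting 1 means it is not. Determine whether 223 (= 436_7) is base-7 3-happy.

base-7 3-happy

223 = (4,3,6)_7 → 4³ + 3³ + 6³ = 307
307 = (6,1,6)_7 → 6³ + 1³ + 6³ = 433
433 = (1,1,5,6)_7 → 1³ + 1³ + 5³ + 6³ = 343
343 = (1,0,0,0)_7 → 1³ + 0³ + 0³ + 0³ = 1  — reached 1.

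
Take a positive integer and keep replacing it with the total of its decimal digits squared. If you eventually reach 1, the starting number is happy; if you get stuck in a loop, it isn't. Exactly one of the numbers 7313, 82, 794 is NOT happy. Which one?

794

7313: 7313 → 68 → 100 → 1  — reaches 1 (happy)
82: 82 → 68 → 100 → 1  — reaches 1 (happy)
794: 794 → 146 → 53 → 34 → 25 → 29 → 85 → 89 → 145 → 42 → 20 → 4 → 16 → 37 → 58 → 89  — repeats 89 (not happy)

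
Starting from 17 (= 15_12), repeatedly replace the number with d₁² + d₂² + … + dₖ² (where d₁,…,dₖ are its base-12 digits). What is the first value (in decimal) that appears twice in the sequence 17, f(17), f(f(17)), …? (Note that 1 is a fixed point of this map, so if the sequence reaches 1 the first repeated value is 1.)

17 = (1,5)_12 → 26
26 = (2,2)_12 → 8
8 = (8)_12 → 64
64 = (5,4)_12 → 41
41 = (3,5)_12 → 34
34 = (2,10)_12 → 104
104 = (8,8)_12 → 128
128 = (10,8)_12 → 164
164 = (1,1,8)_12 → 66
66 = (5,6)_12 → 61
61 = (5,1)_12 → 26  — 26 already appeared earlier.

26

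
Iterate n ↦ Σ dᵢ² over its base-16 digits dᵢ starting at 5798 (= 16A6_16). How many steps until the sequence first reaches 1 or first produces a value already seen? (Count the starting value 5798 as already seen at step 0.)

12

5798 = (1,6,10,6)_16 → 173
173 = (10,13)_16 → 269
269 = (1,0,13)_16 → 170
170 = (10,10)_16 → 200
200 = (12,8)_16 → 208
208 = (13,0)_16 → 169
169 = (10,9)_16 → 181
181 = (11,5)_16 → 146
146 = (9,2)_16 → 85
85 = (5,5)_16 → 50
50 = (3,2)_16 → 13
13 = (13)_16 → 169  — 169 repeats.
That took 12 steps.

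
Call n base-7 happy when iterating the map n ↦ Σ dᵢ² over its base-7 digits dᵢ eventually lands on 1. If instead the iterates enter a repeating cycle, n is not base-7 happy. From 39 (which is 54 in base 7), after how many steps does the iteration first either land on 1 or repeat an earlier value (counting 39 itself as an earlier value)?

39 = (5,4)_7 → 5² + 4² = 41
41 = (5,6)_7 → 5² + 6² = 61
61 = (1,1,5)_7 → 1² + 1² + 5² = 27
27 = (3,6)_7 → 3² + 6² = 45
45 = (6,3)_7 → 6² + 3² = 45  — 45 repeats.
That took 5 steps.

5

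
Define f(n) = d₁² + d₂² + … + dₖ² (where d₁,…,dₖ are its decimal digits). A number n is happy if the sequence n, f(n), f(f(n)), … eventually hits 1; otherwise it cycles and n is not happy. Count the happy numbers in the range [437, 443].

1

437: 437 → 74 → 65 → 61 → 37 → 58 → 89 → 145 → 42 → 20 → 4 → 16 → 37  (repeats 37)
438: 438 → 89 → 145 → 42 → 20 → 4 → 16 → 37 → 58 → 89  (repeats 89)
439: 439 → 106 → 37 → 58 → 89 → 145 → 42 → 20 → 4 → 16 → 37  (repeats 37)
440: 440 → 32 → 13 → 10 → 1  (reaches 1)
441: 441 → 33 → 18 → 65 → 61 → 37 → 58 → 89 → 145 → 42 → 20 → 4 → 16 → 37  (repeats 37)
442: 442 → 36 → 45 → 41 → 17 → 50 → 25 → 29 → 85 → 89 → 145 → 42 → 20 → 4 → 16 → 37 → 58 → 89  (repeats 89)
443: 443 → 41 → 17 → 50 → 25 → 29 → 85 → 89 → 145 → 42 → 20 → 4 → 16 → 37 → 58 → 89  (repeats 89)
happy: 440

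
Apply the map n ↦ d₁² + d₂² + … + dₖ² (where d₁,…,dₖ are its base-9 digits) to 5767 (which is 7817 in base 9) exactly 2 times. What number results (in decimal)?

5767 = (7,8,1,7)_9 → 7² + 8² + 1² + 7² = 49 + 64 + 1 + 49 = 163
163 = (2,0,1)_9 → 2² + 0² + 1² = 4 + 0 + 1 = 5

5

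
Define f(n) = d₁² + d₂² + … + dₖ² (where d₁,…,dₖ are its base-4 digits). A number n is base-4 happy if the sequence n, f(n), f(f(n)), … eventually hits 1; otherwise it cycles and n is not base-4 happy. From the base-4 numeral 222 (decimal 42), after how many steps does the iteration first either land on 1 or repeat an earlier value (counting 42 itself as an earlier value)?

42 = (2,2,2)_4 → 12
12 = (3,0)_4 → 9
9 = (2,1)_4 → 5
5 = (1,1)_4 → 2
2 = (2)_4 → 4
4 = (1,0)_4 → 1  — reached 1.
That took 6 steps.

6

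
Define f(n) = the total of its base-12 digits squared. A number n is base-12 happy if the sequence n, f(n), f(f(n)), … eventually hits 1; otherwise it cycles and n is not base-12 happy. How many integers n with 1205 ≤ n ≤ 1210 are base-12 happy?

1205: 1205 → 105 → 145 → 2 → 4 → 16 → 17 → 26 → 8 → 64 → 41 → 34 → 104 → 128 → 164 → 66 → 61 → 26  (repeats 26)
1206: 1206 → 116 → 145 → 2 → 4 → 16 → 17 → 26 → 8 → 64 → 41 → 34 → 104 → 128 → 164 → 66 → 61 → 26  (repeats 26)
1207: 1207 → 129 → 181 → 11 → 121 → 101 → 89 → 74 → 40 → 25 → 5 → 25  (repeats 25)
1208: 1208 → 144 → 1  (reaches 1)
1209: 1209 → 161 → 27 → 13 → 2 → 4 → 16 → 17 → 26 → 8 → 64 → 41 → 34 → 104 → 128 → 164 → 66 → 61 → 26  (repeats 26)
1210: 1210 → 180 → 10 → 100 → 80 → 100  (repeats 100)
base-12 happy: 1208

1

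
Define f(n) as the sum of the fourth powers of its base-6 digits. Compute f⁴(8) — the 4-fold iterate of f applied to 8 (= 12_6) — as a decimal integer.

8 = (1,2)_6 → 1⁴ + 2⁴ = 17
17 = (2,5)_6 → 2⁴ + 5⁴ = 641
641 = (2,5,4,5)_6 → 2⁴ + 5⁴ + 4⁴ + 5⁴ = 1522
1522 = (1,1,0,1,4)_6 → 1⁴ + 1⁴ + 0⁴ + 1⁴ + 4⁴ = 259

259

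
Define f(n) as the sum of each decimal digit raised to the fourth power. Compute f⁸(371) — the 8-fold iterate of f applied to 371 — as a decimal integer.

371 → 3⁴ + 7⁴ + 1⁴ = 2483
2483 → 2⁴ + 4⁴ + 8⁴ + 3⁴ = 4449
4449 → 4⁴ + 4⁴ + 4⁴ + 9⁴ = 7329
7329 → 7⁴ + 3⁴ + 2⁴ + 9⁴ = 9059
9059 → 9⁴ + 0⁴ + 5⁴ + 9⁴ = 13747
13747 → 1⁴ + 3⁴ + 7⁴ + 4⁴ + 7⁴ = 5140
5140 → 5⁴ + 1⁴ + 4⁴ + 0⁴ = 882
882 → 8⁴ + 8⁴ + 2⁴ = 8208

8208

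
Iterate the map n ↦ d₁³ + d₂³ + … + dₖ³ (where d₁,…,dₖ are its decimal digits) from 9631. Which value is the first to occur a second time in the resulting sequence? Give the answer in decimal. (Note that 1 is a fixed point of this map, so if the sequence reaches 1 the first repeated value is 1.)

9631 → 9³ + 6³ + 3³ + 1³ = 729 + 216 + 27 + 1 = 973
973 → 9³ + 7³ + 3³ = 729 + 343 + 27 = 1099
1099 → 1³ + 0³ + 9³ + 9³ = 1 + 0 + 729 + 729 = 1459
1459 → 1³ + 4³ + 5³ + 9³ = 1 + 64 + 125 + 729 = 919
919 → 9³ + 1³ + 9³ = 729 + 1 + 729 = 1459  — 1459 already appeared earlier.

1459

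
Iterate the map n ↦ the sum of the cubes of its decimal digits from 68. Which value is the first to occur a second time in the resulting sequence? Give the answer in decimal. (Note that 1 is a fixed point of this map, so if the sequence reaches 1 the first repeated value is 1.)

68 → 6³ + 8³ = 728
728 → 7³ + 2³ + 8³ = 863
863 → 8³ + 6³ + 3³ = 755
755 → 7³ + 5³ + 5³ = 593
593 → 5³ + 9³ + 3³ = 881
881 → 8³ + 8³ + 1³ = 1025
1025 → 1³ + 0³ + 2³ + 5³ = 134
134 → 1³ + 3³ + 4³ = 92
92 → 9³ + 2³ = 737
737 → 7³ + 3³ + 7³ = 713
713 → 7³ + 1³ + 3³ = 371
371 → 3³ + 7³ + 1³ = 371  — 371 already appeared earlier.

371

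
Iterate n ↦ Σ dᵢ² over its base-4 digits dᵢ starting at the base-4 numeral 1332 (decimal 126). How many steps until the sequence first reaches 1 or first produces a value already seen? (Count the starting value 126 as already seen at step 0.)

126 = (1,3,3,2)_4 → 23
23 = (1,1,3)_4 → 11
11 = (2,3)_4 → 13
13 = (3,1)_4 → 10
10 = (2,2)_4 → 8
8 = (2,0)_4 → 4
4 = (1,0)_4 → 1  — reached 1.
That took 7 steps.

7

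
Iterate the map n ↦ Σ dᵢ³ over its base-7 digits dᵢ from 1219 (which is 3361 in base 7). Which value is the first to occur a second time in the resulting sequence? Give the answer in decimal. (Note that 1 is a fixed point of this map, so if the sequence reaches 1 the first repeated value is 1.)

1219 = (3,3,6,1)_7 → 3³ + 3³ + 6³ + 1³ = 271
271 = (5,3,5)_7 → 5³ + 3³ + 5³ = 277
277 = (5,4,4)_7 → 5³ + 4³ + 4³ = 253
253 = (5,1,1)_7 → 5³ + 1³ + 1³ = 127
127 = (2,4,1)_7 → 2³ + 4³ + 1³ = 73
73 = (1,3,3)_7 → 1³ + 3³ + 3³ = 55
55 = (1,0,6)_7 → 1³ + 0³ + 6³ = 217
217 = (4,3,0)_7 → 4³ + 3³ + 0³ = 91
91 = (1,6,0)_7 → 1³ + 6³ + 0³ = 217  — 217 already appeared earlier.

217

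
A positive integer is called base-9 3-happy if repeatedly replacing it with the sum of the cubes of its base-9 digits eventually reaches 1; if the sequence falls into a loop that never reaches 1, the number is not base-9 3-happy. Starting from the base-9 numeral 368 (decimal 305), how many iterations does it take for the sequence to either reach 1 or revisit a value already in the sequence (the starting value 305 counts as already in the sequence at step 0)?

3

305 = (3,6,8)_9 → 3³ + 6³ + 8³ = 27 + 216 + 512 = 755
755 = (1,0,2,8)_9 → 1³ + 0³ + 2³ + 8³ = 1 + 0 + 8 + 512 = 521
521 = (6,3,8)_9 → 6³ + 3³ + 8³ = 216 + 27 + 512 = 755  — 755 repeats.
That took 3 steps.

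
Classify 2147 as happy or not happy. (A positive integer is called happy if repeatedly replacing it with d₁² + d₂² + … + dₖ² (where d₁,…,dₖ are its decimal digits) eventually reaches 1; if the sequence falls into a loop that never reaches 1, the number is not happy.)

happy

2147 → 2² + 1² + 4² + 7² = 70
70 → 7² + 0² = 49
49 → 4² + 9² = 97
97 → 9² + 7² = 130
130 → 1² + 3² + 0² = 10
10 → 1² + 0² = 1  — reached 1.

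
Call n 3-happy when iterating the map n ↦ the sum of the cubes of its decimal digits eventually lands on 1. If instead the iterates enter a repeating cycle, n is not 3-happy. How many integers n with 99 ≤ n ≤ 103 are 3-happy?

1

99: 99 → 1458 → 702 → 351 → 153 → 153  — not 3-happy
100: 100 → 1  — 3-happy
101: 101 → 2 → 8 → 512 → 134 → 92 → 737 → 713 → 371 → 371  — not 3-happy
102: 102 → 9 → 729 → 1080 → 513 → 153 → 153  — not 3-happy
103: 103 → 28 → 520 → 133 → 55 → 250 → 133  — not 3-happy
3-happy: 100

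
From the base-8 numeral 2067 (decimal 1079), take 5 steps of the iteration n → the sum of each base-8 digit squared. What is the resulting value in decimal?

1079 = (2,0,6,7)_8 → 2² + 0² + 6² + 7² = 89
89 = (1,3,1)_8 → 1² + 3² + 1² = 11
11 = (1,3)_8 → 1² + 3² = 10
10 = (1,2)_8 → 1² + 2² = 5
5 = (5)_8 → 5² = 25

25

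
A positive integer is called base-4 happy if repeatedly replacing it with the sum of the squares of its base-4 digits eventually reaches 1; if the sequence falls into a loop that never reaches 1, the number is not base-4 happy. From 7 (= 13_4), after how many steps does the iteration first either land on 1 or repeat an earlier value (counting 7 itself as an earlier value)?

4

7 = (1,3)_4 → 1² + 3² = 1 + 9 = 10
10 = (2,2)_4 → 2² + 2² = 4 + 4 = 8
8 = (2,0)_4 → 2² + 0² = 4 + 0 = 4
4 = (1,0)_4 → 1² + 0² = 1 + 0 = 1  — reached 1.
That took 4 steps.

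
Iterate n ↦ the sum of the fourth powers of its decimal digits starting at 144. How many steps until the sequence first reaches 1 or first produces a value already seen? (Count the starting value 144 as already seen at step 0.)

15

144 → 1⁴ + 4⁴ + 4⁴ = 1 + 256 + 256 = 513
513 → 5⁴ + 1⁴ + 3⁴ = 625 + 1 + 81 = 707
707 → 7⁴ + 0⁴ + 7⁴ = 2401 + 0 + 2401 = 4802
4802 → 4⁴ + 8⁴ + 0⁴ + 2⁴ = 256 + 4096 + 0 + 16 = 4368
4368 → 4⁴ + 3⁴ + 6⁴ + 8⁴ = 256 + 81 + 1296 + 4096 = 5729
5729 → 5⁴ + 7⁴ + 2⁴ + 9⁴ = 625 + 2401 + 16 + 6561 = 9603
9603 → 9⁴ + 6⁴ + 0⁴ + 3⁴ = 6561 + 1296 + 0 + 81 = 7938
7938 → 7⁴ + 9⁴ + 3⁴ + 8⁴ = 2401 + 6561 + 81 + 4096 = 13139
13139 → 1⁴ + 3⁴ + 1⁴ + 3⁴ + 9⁴ = 1 + 81 + 1 + 81 + 6561 = 6725
6725 → 6⁴ + 7⁴ + 2⁴ + 5⁴ = 1296 + 2401 + 16 + 625 = 4338
4338 → 4⁴ + 3⁴ + 3⁴ + 8⁴ = 256 + 81 + 81 + 4096 = 4514
4514 → 4⁴ + 5⁴ + 1⁴ + 4⁴ = 256 + 625 + 1 + 256 = 1138
1138 → 1⁴ + 1⁴ + 3⁴ + 8⁴ = 1 + 1 + 81 + 4096 = 4179
4179 → 4⁴ + 1⁴ + 7⁴ + 9⁴ = 256 + 1 + 2401 + 6561 = 9219
9219 → 9⁴ + 2⁴ + 1⁴ + 9⁴ = 6561 + 16 + 1 + 6561 = 13139  — 13139 repeats.
That took 15 steps.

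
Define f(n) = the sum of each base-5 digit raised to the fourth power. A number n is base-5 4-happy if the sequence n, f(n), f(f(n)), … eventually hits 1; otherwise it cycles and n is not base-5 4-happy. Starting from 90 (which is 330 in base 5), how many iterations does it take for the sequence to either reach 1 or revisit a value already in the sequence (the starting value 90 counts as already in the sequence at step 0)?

14

90 = (3,3,0)_5 → 3⁴ + 3⁴ + 0⁴ = 81 + 81 + 0 = 162
162 = (1,1,2,2)_5 → 1⁴ + 1⁴ + 2⁴ + 2⁴ = 1 + 1 + 16 + 16 = 34
34 = (1,1,4)_5 → 1⁴ + 1⁴ + 4⁴ = 1 + 1 + 256 = 258
258 = (2,0,1,3)_5 → 2⁴ + 0⁴ + 1⁴ + 3⁴ = 16 + 0 + 1 + 81 = 98
98 = (3,4,3)_5 → 3⁴ + 4⁴ + 3⁴ = 81 + 256 + 81 = 418
418 = (3,1,3,3)_5 → 3⁴ + 1⁴ + 3⁴ + 3⁴ = 81 + 1 + 81 + 81 = 244
244 = (1,4,3,4)_5 → 1⁴ + 4⁴ + 3⁴ + 4⁴ = 1 + 256 + 81 + 256 = 594
594 = (4,3,3,4)_5 → 4⁴ + 3⁴ + 3⁴ + 4⁴ = 256 + 81 + 81 + 256 = 674
674 = (1,0,1,4,4)_5 → 1⁴ + 0⁴ + 1⁴ + 4⁴ + 4⁴ = 1 + 0 + 1 + 256 + 256 = 514
514 = (4,0,2,4)_5 → 4⁴ + 0⁴ + 2⁴ + 4⁴ = 256 + 0 + 16 + 256 = 528
528 = (4,1,0,3)_5 → 4⁴ + 1⁴ + 0⁴ + 3⁴ = 256 + 1 + 0 + 81 = 338
338 = (2,3,2,3)_5 → 2⁴ + 3⁴ + 2⁴ + 3⁴ = 16 + 81 + 16 + 81 = 194
194 = (1,2,3,4)_5 → 1⁴ + 2⁴ + 3⁴ + 4⁴ = 1 + 16 + 81 + 256 = 354
354 = (2,4,0,4)_5 → 2⁴ + 4⁴ + 0⁴ + 4⁴ = 16 + 256 + 0 + 256 = 528  — 528 repeats.
That took 14 steps.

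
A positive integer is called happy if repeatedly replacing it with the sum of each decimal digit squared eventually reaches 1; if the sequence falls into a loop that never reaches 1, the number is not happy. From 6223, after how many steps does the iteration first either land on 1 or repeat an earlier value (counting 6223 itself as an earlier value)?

6223 → 6² + 2² + 2² + 3² = 53
53 → 5² + 3² = 34
34 → 3² + 4² = 25
25 → 2² + 5² = 29
29 → 2² + 9² = 85
85 → 8² + 5² = 89
89 → 8² + 9² = 145
145 → 1² + 4² + 5² = 42
42 → 4² + 2² = 20
20 → 2² + 0² = 4
4 → 4² = 16
16 → 1² + 6² = 37
37 → 3² + 7² = 58
58 → 5² + 8² = 89  — 89 repeats.
That took 14 steps.

14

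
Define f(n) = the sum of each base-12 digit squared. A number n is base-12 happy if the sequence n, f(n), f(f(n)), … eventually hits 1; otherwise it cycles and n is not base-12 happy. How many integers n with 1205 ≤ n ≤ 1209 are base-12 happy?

1

1205: 1205 → 105 → 145 → 2 → 4 → 16 → 17 → 26 → 8 → 64 → 41 → 34 → 104 → 128 → 164 → 66 → 61 → 26  — not base-12 happy
1206: 1206 → 116 → 145 → 2 → 4 → 16 → 17 → 26 → 8 → 64 → 41 → 34 → 104 → 128 → 164 → 66 → 61 → 26  — not base-12 happy
1207: 1207 → 129 → 181 → 11 → 121 → 101 → 89 → 74 → 40 → 25 → 5 → 25  — not base-12 happy
1208: 1208 → 144 → 1  — base-12 happy
1209: 1209 → 161 → 27 → 13 → 2 → 4 → 16 → 17 → 26 → 8 → 64 → 41 → 34 → 104 → 128 → 164 → 66 → 61 → 26  — not base-12 happy
base-12 happy: 1208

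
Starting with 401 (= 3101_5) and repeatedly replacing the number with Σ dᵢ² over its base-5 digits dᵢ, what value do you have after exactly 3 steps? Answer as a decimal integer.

401 = (3,1,0,1)_5 → 3² + 1² + 0² + 1² = 11
11 = (2,1)_5 → 2² + 1² = 5
5 = (1,0)_5 → 1² + 0² = 1

1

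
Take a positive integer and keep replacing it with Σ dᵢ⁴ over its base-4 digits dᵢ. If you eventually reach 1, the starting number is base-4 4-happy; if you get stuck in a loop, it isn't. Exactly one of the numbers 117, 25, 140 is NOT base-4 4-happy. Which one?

117

117: 117 → 84 → 3 → 81 → 3  — repeats 3 (not base-4 4-happy)
25: 25 → 18 → 17 → 2 → 16 → 1  — reaches 1 (base-4 4-happy)
140: 140 → 97 → 18 → 17 → 2 → 16 → 1  — reaches 1 (base-4 4-happy)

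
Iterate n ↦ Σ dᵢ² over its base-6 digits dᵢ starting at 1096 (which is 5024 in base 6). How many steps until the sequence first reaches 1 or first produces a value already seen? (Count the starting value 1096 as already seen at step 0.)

11

1096 = (5,0,2,4)_6 → 5² + 0² + 2² + 4² = 25 + 0 + 4 + 16 = 45
45 = (1,1,3)_6 → 1² + 1² + 3² = 1 + 1 + 9 = 11
11 = (1,5)_6 → 1² + 5² = 1 + 25 = 26
26 = (4,2)_6 → 4² + 2² = 16 + 4 = 20
20 = (3,2)_6 → 3² + 2² = 9 + 4 = 13
13 = (2,1)_6 → 2² + 1² = 4 + 1 = 5
5 = (5)_6 → 5² = 25
25 = (4,1)_6 → 4² + 1² = 16 + 1 = 17
17 = (2,5)_6 → 2² + 5² = 4 + 25 = 29
29 = (4,5)_6 → 4² + 5² = 16 + 25 = 41
41 = (1,0,5)_6 → 1² + 0² + 5² = 1 + 0 + 25 = 26  — 26 repeats.
That took 11 steps.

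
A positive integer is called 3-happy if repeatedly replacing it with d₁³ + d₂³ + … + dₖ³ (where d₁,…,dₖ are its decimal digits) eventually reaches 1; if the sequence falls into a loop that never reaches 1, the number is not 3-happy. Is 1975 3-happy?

1975 → 1³ + 9³ + 7³ + 5³ = 1 + 729 + 343 + 125 = 1198
1198 → 1³ + 1³ + 9³ + 8³ = 1 + 1 + 729 + 512 = 1243
1243 → 1³ + 2³ + 4³ + 3³ = 1 + 8 + 64 + 27 = 100
100 → 1³ + 0³ + 0³ = 1 + 0 + 0 = 1  — reached 1.

3-happy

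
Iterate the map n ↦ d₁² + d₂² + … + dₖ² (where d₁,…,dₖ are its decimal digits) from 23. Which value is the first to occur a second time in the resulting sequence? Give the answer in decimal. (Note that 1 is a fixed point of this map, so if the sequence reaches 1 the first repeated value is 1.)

23 → 2² + 3² = 13
13 → 1² + 3² = 10
10 → 1² + 0² = 1  — reached the fixed point 1.
1 → 1, so 1 is the first repeated value.

1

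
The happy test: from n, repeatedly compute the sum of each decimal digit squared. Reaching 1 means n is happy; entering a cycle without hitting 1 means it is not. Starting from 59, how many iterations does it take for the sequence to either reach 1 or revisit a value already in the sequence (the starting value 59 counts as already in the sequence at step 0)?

10

59 → 5² + 9² = 106
106 → 1² + 0² + 6² = 37
37 → 3² + 7² = 58
58 → 5² + 8² = 89
89 → 8² + 9² = 145
145 → 1² + 4² + 5² = 42
42 → 4² + 2² = 20
20 → 2² + 0² = 4
4 → 4² = 16
16 → 1² + 6² = 37  — 37 repeats.
That took 10 steps.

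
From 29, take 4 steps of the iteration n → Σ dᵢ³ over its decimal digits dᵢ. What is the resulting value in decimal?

371

29 → 2³ + 9³ = 737
737 → 7³ + 3³ + 7³ = 713
713 → 7³ + 1³ + 3³ = 371
371 → 3³ + 7³ + 1³ = 371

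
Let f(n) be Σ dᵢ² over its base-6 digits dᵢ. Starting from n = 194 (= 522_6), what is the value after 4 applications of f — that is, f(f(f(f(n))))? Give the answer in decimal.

26

194 = (5,2,2)_6 → 33
33 = (5,3)_6 → 34
34 = (5,4)_6 → 41
41 = (1,0,5)_6 → 26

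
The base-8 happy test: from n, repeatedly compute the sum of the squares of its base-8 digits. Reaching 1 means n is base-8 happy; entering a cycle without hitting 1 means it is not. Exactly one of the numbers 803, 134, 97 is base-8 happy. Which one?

803: 803 → 42 → 29 → 34 → 20 → 20  — repeats 20 (not base-8 happy)
134: 134 → 40 → 25 → 10 → 5 → 25  — repeats 25 (not base-8 happy)
97: 97 → 18 → 8 → 1  — reaches 1 (base-8 happy)

97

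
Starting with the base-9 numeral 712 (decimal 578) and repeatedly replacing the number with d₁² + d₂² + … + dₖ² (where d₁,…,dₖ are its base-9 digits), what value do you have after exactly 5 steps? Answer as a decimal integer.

578 = (7,1,2)_9 → 7² + 1² + 2² = 49 + 1 + 4 = 54
54 = (6,0)_9 → 6² + 0² = 36 + 0 = 36
36 = (4,0)_9 → 4² + 0² = 16 + 0 = 16
16 = (1,7)_9 → 1² + 7² = 1 + 49 = 50
50 = (5,5)_9 → 5² + 5² = 25 + 25 = 50

50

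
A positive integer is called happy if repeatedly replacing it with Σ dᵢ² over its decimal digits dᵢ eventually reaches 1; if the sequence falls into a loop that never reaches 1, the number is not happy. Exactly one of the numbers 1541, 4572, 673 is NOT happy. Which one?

1541

1541: 1541 → 43 → 25 → 29 → 85 → 89 → 145 → 42 → 20 → 4 → 16 → 37 → 58 → 89  — repeats 89 (not happy)
4572: 4572 → 94 → 97 → 130 → 10 → 1  — reaches 1 (happy)
673: 673 → 94 → 97 → 130 → 10 → 1  — reaches 1 (happy)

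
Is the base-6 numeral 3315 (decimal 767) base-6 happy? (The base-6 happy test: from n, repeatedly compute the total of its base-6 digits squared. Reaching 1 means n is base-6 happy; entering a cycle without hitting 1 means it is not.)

base-6 happy

767 = (3,3,1,5)_6 → 44
44 = (1,1,2)_6 → 6
6 = (1,0)_6 → 1  — reached 1.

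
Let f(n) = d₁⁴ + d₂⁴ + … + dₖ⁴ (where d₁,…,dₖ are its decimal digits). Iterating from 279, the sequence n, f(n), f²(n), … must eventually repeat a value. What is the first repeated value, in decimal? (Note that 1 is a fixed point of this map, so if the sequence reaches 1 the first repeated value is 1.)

8208

279 → 8978
8978 → 17154
17154 → 3284
3284 → 4449
4449 → 7329
7329 → 9059
9059 → 13747
13747 → 5140
5140 → 882
882 → 8208
8208 → 8208  — 8208 already appeared earlier.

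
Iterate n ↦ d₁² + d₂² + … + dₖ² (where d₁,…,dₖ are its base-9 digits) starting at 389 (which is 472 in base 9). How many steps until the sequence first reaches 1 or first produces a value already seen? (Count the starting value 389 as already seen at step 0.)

389 = (4,7,2)_9 → 4² + 7² + 2² = 69
69 = (7,6)_9 → 7² + 6² = 85
85 = (1,0,4)_9 → 1² + 0² + 4² = 17
17 = (1,8)_9 → 1² + 8² = 65
65 = (7,2)_9 → 7² + 2² = 53
53 = (5,8)_9 → 5² + 8² = 89
89 = (1,0,8)_9 → 1² + 0² + 8² = 65  — 65 repeats.
That took 7 steps.

7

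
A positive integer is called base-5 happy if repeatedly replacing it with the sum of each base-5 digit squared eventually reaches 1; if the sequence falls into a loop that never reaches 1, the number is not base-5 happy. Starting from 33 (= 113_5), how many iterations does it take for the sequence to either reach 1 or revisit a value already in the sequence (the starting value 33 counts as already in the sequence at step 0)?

33 = (1,1,3)_5 → 1² + 1² + 3² = 1 + 1 + 9 = 11
11 = (2,1)_5 → 2² + 1² = 4 + 1 = 5
5 = (1,0)_5 → 1² + 0² = 1 + 0 = 1  — reached 1.
That took 3 steps.

3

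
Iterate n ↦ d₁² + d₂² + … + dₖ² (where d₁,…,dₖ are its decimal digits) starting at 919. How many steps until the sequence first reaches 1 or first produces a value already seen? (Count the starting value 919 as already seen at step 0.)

919 → 163
163 → 46
46 → 52
52 → 29
29 → 85
85 → 89
89 → 145
145 → 42
42 → 20
20 → 4
4 → 16
16 → 37
37 → 58
58 → 89  — 89 repeats.
That took 14 steps.

14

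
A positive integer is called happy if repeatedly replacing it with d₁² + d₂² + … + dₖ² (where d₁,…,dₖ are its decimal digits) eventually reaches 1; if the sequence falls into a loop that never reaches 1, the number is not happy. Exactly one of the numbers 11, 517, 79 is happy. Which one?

11: 11 → 2 → 4 → 16 → 37 → 58 → 89 → 145 → 42 → 20 → 4  — repeats 4 (not happy)
517: 517 → 75 → 74 → 65 → 61 → 37 → 58 → 89 → 145 → 42 → 20 → 4 → 16 → 37  — repeats 37 (not happy)
79: 79 → 130 → 10 → 1  — reaches 1 (happy)

79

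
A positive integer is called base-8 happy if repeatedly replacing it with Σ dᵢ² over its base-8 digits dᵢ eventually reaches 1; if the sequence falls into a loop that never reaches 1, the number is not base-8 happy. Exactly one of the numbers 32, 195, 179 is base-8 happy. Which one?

32: 32 → 16 → 4 → 16  — repeats 16 (not base-8 happy)
195: 195 → 18 → 8 → 1  — reaches 1 (base-8 happy)
179: 179 → 49 → 37 → 41 → 26 → 13 → 26  — repeats 26 (not base-8 happy)

195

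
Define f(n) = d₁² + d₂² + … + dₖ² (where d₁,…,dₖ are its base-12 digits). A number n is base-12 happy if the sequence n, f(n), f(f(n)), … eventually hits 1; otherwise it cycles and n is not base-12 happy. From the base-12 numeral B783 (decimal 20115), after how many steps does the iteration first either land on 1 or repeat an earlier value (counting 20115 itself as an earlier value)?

20115 = (11,7,8,3)_12 → 11² + 7² + 8² + 3² = 121 + 49 + 64 + 9 = 243
243 = (1,8,3)_12 → 1² + 8² + 3² = 1 + 64 + 9 = 74
74 = (6,2)_12 → 6² + 2² = 36 + 4 = 40
40 = (3,4)_12 → 3² + 4² = 9 + 16 = 25
25 = (2,1)_12 → 2² + 1² = 4 + 1 = 5
5 = (5)_12 → 5² = 25  — 25 repeats.
That took 6 steps.

6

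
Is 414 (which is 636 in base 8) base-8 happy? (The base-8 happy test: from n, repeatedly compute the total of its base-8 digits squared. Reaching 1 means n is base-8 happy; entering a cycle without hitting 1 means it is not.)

414 = (6,3,6)_8 → 6² + 3² + 6² = 36 + 9 + 36 = 81
81 = (1,2,1)_8 → 1² + 2² + 1² = 1 + 4 + 1 = 6
6 = (6)_8 → 6² = 36
36 = (4,4)_8 → 4² + 4² = 16 + 16 = 32
32 = (4,0)_8 → 4² + 0² = 16 + 0 = 16
16 = (2,0)_8 → 2² + 0² = 4 + 0 = 4
4 = (4)_8 → 4² = 16  — 16 already seen; the sequence cycles without reaching 1.

not base-8 happy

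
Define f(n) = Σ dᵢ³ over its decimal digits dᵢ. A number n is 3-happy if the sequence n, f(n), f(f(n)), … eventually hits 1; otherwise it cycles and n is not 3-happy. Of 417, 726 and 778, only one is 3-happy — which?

417: 417 → 408 → 576 → 684 → 792 → 1080 → 513 → 153 → 153  — repeats 153 (not 3-happy)
726: 726 → 567 → 684 → 792 → 1080 → 513 → 153 → 153  — repeats 153 (not 3-happy)
778: 778 → 1198 → 1243 → 100 → 1  — reaches 1 (3-happy)

778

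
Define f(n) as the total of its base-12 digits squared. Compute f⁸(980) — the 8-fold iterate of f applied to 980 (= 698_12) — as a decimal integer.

25

980 = (6,9,8)_12 → 6² + 9² + 8² = 181
181 = (1,3,1)_12 → 1² + 3² + 1² = 11
11 = (11)_12 → 11² = 121
121 = (10,1)_12 → 10² + 1² = 101
101 = (8,5)_12 → 8² + 5² = 89
89 = (7,5)_12 → 7² + 5² = 74
74 = (6,2)_12 → 6² + 2² = 40
40 = (3,4)_12 → 3² + 4² = 25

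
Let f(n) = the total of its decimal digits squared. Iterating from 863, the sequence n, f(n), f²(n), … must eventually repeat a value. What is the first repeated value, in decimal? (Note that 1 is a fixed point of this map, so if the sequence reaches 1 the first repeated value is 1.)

863 → 8² + 6² + 3² = 109
109 → 1² + 0² + 9² = 82
82 → 8² + 2² = 68
68 → 6² + 8² = 100
100 → 1² + 0² + 0² = 1  — reached the fixed point 1.
1 → 1, so 1 is the first repeated value.

1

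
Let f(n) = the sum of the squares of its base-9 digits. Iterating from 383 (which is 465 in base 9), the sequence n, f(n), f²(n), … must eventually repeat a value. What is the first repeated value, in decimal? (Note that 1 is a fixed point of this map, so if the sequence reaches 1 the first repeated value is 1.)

383 = (4,6,5)_9 → 4² + 6² + 5² = 16 + 36 + 25 = 77
77 = (8,5)_9 → 8² + 5² = 64 + 25 = 89
89 = (1,0,8)_9 → 1² + 0² + 8² = 1 + 0 + 64 = 65
65 = (7,2)_9 → 7² + 2² = 49 + 4 = 53
53 = (5,8)_9 → 5² + 8² = 25 + 64 = 89  — 89 already appeared earlier.

89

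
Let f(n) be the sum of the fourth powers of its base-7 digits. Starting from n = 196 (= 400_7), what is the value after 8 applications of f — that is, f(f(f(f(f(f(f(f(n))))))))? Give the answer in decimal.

196 = (4,0,0)_7 → 4⁴ + 0⁴ + 0⁴ = 256 + 0 + 0 = 256
256 = (5,1,4)_7 → 5⁴ + 1⁴ + 4⁴ = 625 + 1 + 256 = 882
882 = (2,4,0,0)_7 → 2⁴ + 4⁴ + 0⁴ + 0⁴ = 16 + 256 + 0 + 0 = 272
272 = (5,3,6)_7 → 5⁴ + 3⁴ + 6⁴ = 625 + 81 + 1296 = 2002
2002 = (5,5,6,0)_7 → 5⁴ + 5⁴ + 6⁴ + 0⁴ = 625 + 625 + 1296 + 0 = 2546
2546 = (1,0,2,6,5)_7 → 1⁴ + 0⁴ + 2⁴ + 6⁴ + 5⁴ = 1 + 0 + 16 + 1296 + 625 = 1938
1938 = (5,4,3,6)_7 → 5⁴ + 4⁴ + 3⁴ + 6⁴ = 625 + 256 + 81 + 1296 = 2258
2258 = (6,4,0,4)_7 → 6⁴ + 4⁴ + 0⁴ + 4⁴ = 1296 + 256 + 0 + 256 = 1808

1808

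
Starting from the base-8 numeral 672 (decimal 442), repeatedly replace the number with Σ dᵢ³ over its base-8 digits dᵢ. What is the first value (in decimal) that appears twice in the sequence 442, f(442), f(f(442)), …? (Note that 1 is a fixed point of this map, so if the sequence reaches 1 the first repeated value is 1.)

442 = (6,7,2)_8 → 6³ + 7³ + 2³ = 567
567 = (1,0,6,7)_8 → 1³ + 0³ + 6³ + 7³ = 560
560 = (1,0,6,0)_8 → 1³ + 0³ + 6³ + 0³ = 217
217 = (3,3,1)_8 → 3³ + 3³ + 1³ = 55
55 = (6,7)_8 → 6³ + 7³ = 559
559 = (1,0,5,7)_8 → 1³ + 0³ + 5³ + 7³ = 469
469 = (7,2,5)_8 → 7³ + 2³ + 5³ = 476
476 = (7,3,4)_8 → 7³ + 3³ + 4³ = 434
434 = (6,6,2)_8 → 6³ + 6³ + 2³ = 440
440 = (6,7,0)_8 → 6³ + 7³ + 0³ = 559  — 559 already appeared earlier.

559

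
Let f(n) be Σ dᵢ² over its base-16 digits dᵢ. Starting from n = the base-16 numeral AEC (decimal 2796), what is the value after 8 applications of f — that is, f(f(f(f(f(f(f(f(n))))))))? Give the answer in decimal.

181

2796 = (10,14,12)_16 → 10² + 14² + 12² = 100 + 196 + 144 = 440
440 = (1,11,8)_16 → 1² + 11² + 8² = 1 + 121 + 64 = 186
186 = (11,10)_16 → 11² + 10² = 121 + 100 = 221
221 = (13,13)_16 → 13² + 13² = 169 + 169 = 338
338 = (1,5,2)_16 → 1² + 5² + 2² = 1 + 25 + 4 = 30
30 = (1,14)_16 → 1² + 14² = 1 + 196 = 197
197 = (12,5)_16 → 12² + 5² = 144 + 25 = 169
169 = (10,9)_16 → 10² + 9² = 100 + 81 = 181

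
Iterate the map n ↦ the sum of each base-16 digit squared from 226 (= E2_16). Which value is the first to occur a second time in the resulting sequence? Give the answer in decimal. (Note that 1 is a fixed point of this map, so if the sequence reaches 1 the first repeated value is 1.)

226 = (14,2)_16 → 14² + 2² = 200
200 = (12,8)_16 → 12² + 8² = 208
208 = (13,0)_16 → 13² + 0² = 169
169 = (10,9)_16 → 10² + 9² = 181
181 = (11,5)_16 → 11² + 5² = 146
146 = (9,2)_16 → 9² + 2² = 85
85 = (5,5)_16 → 5² + 5² = 50
50 = (3,2)_16 → 3² + 2² = 13
13 = (13)_16 → 13² = 169  — 169 already appeared earlier.

169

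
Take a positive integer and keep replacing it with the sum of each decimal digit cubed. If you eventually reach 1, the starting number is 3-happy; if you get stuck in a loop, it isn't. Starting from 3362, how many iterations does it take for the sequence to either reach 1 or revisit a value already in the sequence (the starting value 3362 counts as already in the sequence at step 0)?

3362 → 3³ + 3³ + 6³ + 2³ = 27 + 27 + 216 + 8 = 278
278 → 2³ + 7³ + 8³ = 8 + 343 + 512 = 863
863 → 8³ + 6³ + 3³ = 512 + 216 + 27 = 755
755 → 7³ + 5³ + 5³ = 343 + 125 + 125 = 593
593 → 5³ + 9³ + 3³ = 125 + 729 + 27 = 881
881 → 8³ + 8³ + 1³ = 512 + 512 + 1 = 1025
1025 → 1³ + 0³ + 2³ + 5³ = 1 + 0 + 8 + 125 = 134
134 → 1³ + 3³ + 4³ = 1 + 27 + 64 = 92
92 → 9³ + 2³ = 729 + 8 = 737
737 → 7³ + 3³ + 7³ = 343 + 27 + 343 = 713
713 → 7³ + 1³ + 3³ = 343 + 1 + 27 = 371
371 → 3³ + 7³ + 1³ = 27 + 343 + 1 = 371  — 371 repeats.
That took 12 steps.

12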